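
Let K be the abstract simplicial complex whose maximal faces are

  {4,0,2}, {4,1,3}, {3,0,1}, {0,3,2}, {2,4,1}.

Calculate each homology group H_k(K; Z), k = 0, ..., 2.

We work with the vertex ordering 0 < 1 < 2 < 3 < 4. The simplices of K, each written with vertices in increasing order, are:

  0-simplices (5): [0], [1], [2], [3], [4]
  1-simplices (10): [0,1], [0,2], [0,3], [0,4], [1,2], [1,3], [1,4], [2,3], [2,4], [3,4]
  2-simplices (5): [0,1,3], [0,2,3], [0,2,4], [1,2,4], [1,3,4]

so the chain groups are C_0 ≅ Z^5, C_1 ≅ Z^10, C_2 ≅ Z^5.

Boundary ∂_1: C_1 → C_0 is given by ∂[p,q] = [q] − [p].
This gives a 5×10 integer matrix of rank 4; reducing to Smith normal form yields diagonal entries (1,1,1,1).

Boundary ∂_2: C_2 → C_1 maps a triangle to the signed sum of its edges. For instance
  ∂[0,2,3] = [2,3] − [0,3] + [0,2],
  ∂[1,2,4] = [2,4] − [1,4] + [1,2].
As a 10×5 matrix over Z this has rank 5, with invariant factors (1,1,1,1,1).

Reading off H_k = ker ∂_k / im ∂_{k+1}:

  H_0: rank C_0 − rank ∂_1 = 5 − 4 = 1, and the invariant factors of ∂_1 are all 1, so H_0 = Z.
  H_1: rank ker ∂_1 − rank ∂_2 = (10 − 4) − 5 = 1, and the invariant factors of ∂_2 are all 1, so H_1 = Z.
  H_2: rank ker ∂_2 − rank ∂_3 = (5 − 5) − 0 = 0, and there is no ∂_3, so H_2 = 0.

As a check, the Euler characteristic is 5 − 10 + 5 = 0, which agrees with 1 − 1 + 0 = 0.

H_0 ≅ Z,  H_1 ≅ Z,  H_2 = 0.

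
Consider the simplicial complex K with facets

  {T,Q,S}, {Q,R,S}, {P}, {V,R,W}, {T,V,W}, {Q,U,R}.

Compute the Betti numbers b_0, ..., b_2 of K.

b_0 = 2, b_1 = 1, b_2 = 0.

Take the total order P < Q < R < S < T < U < V < W on the vertex set. Then K (dimension 2) consists of the simplices:

  0-simplices (8): P, Q, R, S, T, U, V, W
  1-simplices (12): QR, QS, QT, QU, RS, RU, RV, RW, ST, TV, TW, VW
  2-simplices (5): QRS, QRU, QST, RVW, TVW

giving chain groups C_0 ≅ Z^8, C_1 ≅ Z^12, C_2 ≅ Z^5.

The boundary map ∂_1: C_1 → C_0 sends each edge [p,q] (with p < q) to q − p. For instance
  ∂ST = T − S.
This gives a 8×12 integer matrix of rank 6; reducing to Smith normal form yields diagonal entries (1,1,1,1,1,1).

Boundary ∂_2: C_2 → C_1 sends each 2-simplex [p,q,r] to [q,r] − [p,r] + [p,q]. For instance
  ∂QRS = RS − QS + QR,
  ∂QST = ST − QT + QS.
The resulting 12×5 matrix has rank 5, and its Smith normal form has invariant factors (1,1,1,1,1).

From H_k ≅ ker(∂_k) / im(∂_{k+1}) we obtain:

  H_0: rank C_0 − rank ∂_1 = 8 − 6 = 2, and the invariant factors of ∂_1 are all 1, so H_0 ≅ Z^2.
  H_1: rank ker ∂_1 − rank ∂_2 = (12 − 6) − 5 = 1, and the invariant factors of ∂_2 are all 1, so H_1 ≅ Z.
  H_2: rank ker ∂_2 − rank ∂_3 = (5 − 5) − 0 = 0, and there is no ∂_3, so H_2 ≅ 0.

Hence the Betti numbers are b_0 = 2, b_1 = 1, b_2 = 0.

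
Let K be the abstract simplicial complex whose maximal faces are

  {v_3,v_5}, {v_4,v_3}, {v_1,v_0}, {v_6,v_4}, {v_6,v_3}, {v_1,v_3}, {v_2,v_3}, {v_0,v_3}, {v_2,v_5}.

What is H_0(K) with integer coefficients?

We work with the vertex ordering v_0 < v_1 < v_2 < v_3 < v_4 < v_5 < v_6. The simplices of K, each written with vertices in increasing order, are:

  0-simplices (7): [v_0], [v_1], [v_2], [v_3], [v_4], [v_5], [v_6]
  1-simplices (9): [v_0,v_1], [v_0,v_3], [v_1,v_3], [v_2,v_3], [v_2,v_5], [v_3,v_4], [v_3,v_5], [v_3,v_6], [v_4,v_6]

giving chain groups C_0 ≅ Z^7, C_1 ≅ Z^9.

Boundary ∂_1: C_1 → C_0 is given by ∂[p,q] = [q] − [p].
The 7×9 boundary matrix has rank 6 and Smith normal form diag(1,1,1,1,1,1).

Reading off H_k = ker ∂_k / im ∂_{k+1}:

  H_0: rank C_0 − rank ∂_1 = 7 − 6 = 1, and the invariant factors of ∂_1 are all 1, so H_0 ≅ Z.

H_0 ≅ Z.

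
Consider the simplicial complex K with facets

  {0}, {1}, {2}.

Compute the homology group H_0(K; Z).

H_0 ≅ Z^3.

K has 3 vertices.
rank ∂_0 = 0, rank ∂_1 = 0 ⇒ b_0 = 3 − 0 − 0 = 3. So H_0 = Z^3.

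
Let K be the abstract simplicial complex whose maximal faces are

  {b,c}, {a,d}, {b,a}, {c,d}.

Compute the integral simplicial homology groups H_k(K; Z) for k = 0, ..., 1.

Fix the vertex order a < b < c < d and write every simplex with vertices in increasing order. Then dim K = 1 and the simplices of K are:

  0-simplices (4): a, b, c, d
  1-simplices (4): ab, ad, bc, cd

giving chain groups C_0 ≅ Z^4, C_1 ≅ Z^4.

∂_1: C_1 → C_0 is given by ∂[p,q] = [q] − [p].
This gives a 4×4 integer matrix of rank 3; reducing to Smith normal form yields diagonal entries (1,1,1).

Now H_k = ker ∂_k / im ∂_{k+1}, so:

  H_0: rank C_0 − rank ∂_1 = 4 − 3 = 1, and the invariant factors of ∂_1 are all 1, so H_0 ≅ Z.
  H_1: rank ker ∂_1 − rank ∂_2 = (4 − 3) − 0 = 1, and there is no ∂_2, so H_1 ≅ Z.

H_0 ≅ Z,  H_1 ≅ Z.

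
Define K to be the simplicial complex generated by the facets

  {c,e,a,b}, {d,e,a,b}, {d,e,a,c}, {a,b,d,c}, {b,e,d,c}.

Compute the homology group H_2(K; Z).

K has 5 vertices, 10 edges, 10 triangles, 5 3-simplices.
rank ∂_2 = 6, rank ∂_3 = 4 ⇒ b_2 = 10 − 6 − 4 = 0; all invariant factors of ∂_3 are 1 so no torsion. So H_2 = 0.

H_2 ≅ 0.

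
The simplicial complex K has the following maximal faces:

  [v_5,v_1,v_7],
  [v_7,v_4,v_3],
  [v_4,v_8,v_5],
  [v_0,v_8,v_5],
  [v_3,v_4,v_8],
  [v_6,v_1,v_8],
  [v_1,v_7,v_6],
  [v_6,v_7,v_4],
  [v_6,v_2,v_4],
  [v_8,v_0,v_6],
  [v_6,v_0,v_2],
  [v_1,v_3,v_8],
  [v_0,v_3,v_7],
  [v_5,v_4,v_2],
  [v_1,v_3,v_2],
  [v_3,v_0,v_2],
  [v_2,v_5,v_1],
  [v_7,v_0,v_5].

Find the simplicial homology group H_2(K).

H_2 ≅ Z.

Take the total order v_0 < v_1 < v_2 < v_3 < v_4 < v_5 < v_6 < v_7 < v_8 on the vertex set. Then K (dimension 2) consists of the simplices:

  0-simplices (9): [v_0], [v_1], [v_2], [v_3], [v_4], [v_5], [v_6], [v_7], [v_8]
  1-simplices (27): (27 of them)
  2-simplices (18): (18 of them)

giving chain groups C_0 ≅ Z^9, C_1 ≅ Z^27, C_2 ≅ Z^18.

Boundary ∂_1: C_1 → C_0 is given by ∂[p,q] = [q] − [p].
The resulting 9×27 matrix has rank 8, and its Smith normal form has invariant factors (1,1,1,1,1,1,1,1).

Boundary ∂_2: C_2 → C_1 acts by ∂[p,q,r] = [q,r] − [p,r] + [p,q]. For instance
  ∂[v_1,v_6,v_8] = [v_6,v_8] − [v_1,v_8] + [v_1,v_6],
  ∂[v_2,v_4,v_5] = [v_4,v_5] − [v_2,v_5] + [v_2,v_4].
As a 27×18 matrix over Z this has rank 17, with invariant factors (1,1,1,1,1,1,1,1,1,1,1,1,1,1,1,1,1).

Now H_k = ker ∂_k / im ∂_{k+1}, so:

  H_2: rank ker ∂_2 − rank ∂_3 = (18 − 17) − 0 = 1, and there is no ∂_3, so H_2 ≅ Z.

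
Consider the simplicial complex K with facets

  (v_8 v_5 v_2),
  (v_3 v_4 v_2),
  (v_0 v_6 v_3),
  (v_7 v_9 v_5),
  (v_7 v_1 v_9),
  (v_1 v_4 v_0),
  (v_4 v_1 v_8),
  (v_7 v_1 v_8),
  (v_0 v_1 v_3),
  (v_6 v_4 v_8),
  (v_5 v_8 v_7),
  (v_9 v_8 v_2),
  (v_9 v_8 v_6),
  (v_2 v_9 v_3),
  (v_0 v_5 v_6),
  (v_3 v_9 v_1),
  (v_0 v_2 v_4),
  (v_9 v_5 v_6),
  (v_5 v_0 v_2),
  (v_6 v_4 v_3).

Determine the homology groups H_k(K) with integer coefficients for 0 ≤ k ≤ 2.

We work with the vertex ordering v_0 < v_1 < v_2 < v_3 < v_4 < v_5 < v_6 < v_7 < v_8 < v_9. The simplices of K, each written with vertices in increasing order, are:

  0-simplices (10): [v_0], [v_1], [v_2], [v_3], [v_4], [v_5], [v_6], [v_7], [v_8], [v_9]
  1-simplices (30): (30 of them)
  2-simplices (20): (20 of them)

so the chain groups are C_0 ≅ Z^10, C_1 ≅ Z^30, C_2 ≅ Z^20.

∂_1: C_1 → C_0 sends each edge [p,q] (with p < q) to q − p. For instance
  ∂[v_2,v_9] = [v_9] − [v_2].
As a 10×30 matrix over Z this has rank 9, with invariant factors (1,1,1,1,1,1,1,1,1).

Boundary ∂_2: C_2 → C_1 acts by ∂[p,q,r] = [q,r] − [p,r] + [p,q]. For instance
  ∂[v_2,v_3,v_4] = [v_3,v_4] − [v_2,v_4] + [v_2,v_3],
  ∂[v_6,v_8,v_9] = [v_8,v_9] − [v_6,v_9] + [v_6,v_8].
The resulting 30×20 matrix has rank 20, and its Smith normal form has invariant factors (1,1,1,1,1,1,1,1,1,1,1,1,1,1,1,1,1,1,1,2).

From H_k ≅ ker(∂_k) / im(∂_{k+1}) we obtain:

  H_0: rank C_0 − rank ∂_1 = 10 − 9 = 1, and the invariant factors of ∂_1 are all 1, so H_0 ≅ Z.
  H_1: rank ker ∂_1 − rank ∂_2 = (30 − 9) − 20 = 1, and ∂_2 has invariant factor 2 > 1, so H_1 ≅ Z ⊕ Z/2.
  H_2: rank ker ∂_2 − rank ∂_3 = (20 − 20) − 0 = 0, and there is no ∂_3, so H_2 ≅ 0.

As a check, the Euler characteristic is 10 − 30 + 20 = 0, which agrees with 1 − 1 + 0 = 0.

H_0 ≅ Z,  H_1 ≅ Z ⊕ Z/2,  H_2 = 0.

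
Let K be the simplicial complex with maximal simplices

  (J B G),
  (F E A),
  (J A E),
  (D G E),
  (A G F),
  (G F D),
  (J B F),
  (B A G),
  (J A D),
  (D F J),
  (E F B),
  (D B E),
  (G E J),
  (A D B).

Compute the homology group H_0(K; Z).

Fix the vertex order A < B < D < E < F < G < J and write every simplex with vertices in increasing order. Then dim K = 2 and the simplices of K are:

  0-simplices (7): A, B, D, E, F, G, J
  1-simplices (21): AB, AD, AE, AF, AG, AJ, BD, BE, BF, BG, BJ, DE, DF, DG, DJ, EF, EG, EJ, FG, FJ, GJ
  2-simplices (14): ABD, ABG, ADJ, AEF, AEJ, AFG, BDE, BEF, BFJ, BGJ, DEG, DFG, DFJ, EGJ

Hence C_0 ≅ Z^7, C_1 ≅ Z^21, C_2 ≅ Z^14.

∂_1: C_1 → C_0 maps an edge to its endpoints' difference, ∂[p,q] = q − p. For instance
  ∂EJ = J − E.
This gives a 7×21 integer matrix of rank 6; reducing to Smith normal form yields diagonal entries (1,1,1,1,1,1).

Boundary ∂_2: C_2 → C_1 sends each 2-simplex [p,q,r] to [q,r] − [p,r] + [p,q]. For instance
  ∂AEF = EF − AF + AE,
  ∂ABD = BD − AD + AB.
The resulting 21×14 matrix has rank 13, and its Smith normal form has invariant factors (1,1,1,1,1,1,1,1,1,1,1,1,1).

Computing H_k = (kernel of ∂_k) / (image of ∂_{k+1}):

  H_0: rank C_0 − rank ∂_1 = 7 − 6 = 1, and the invariant factors of ∂_1 are all 1, so H_0 = Z.

H_0 = Z.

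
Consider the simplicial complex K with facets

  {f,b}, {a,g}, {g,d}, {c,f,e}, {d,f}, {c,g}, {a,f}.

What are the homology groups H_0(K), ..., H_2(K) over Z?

H_0 = Z,  H_1 = Z^2,  H_2 = 0.

K has 7 vertices, 9 edges, 1 triangle.
rank ∂_0 = 0, rank ∂_1 = 6 ⇒ b_0 = 7 − 0 − 6 = 1; all invariant factors of ∂_1 are 1 so no torsion. So H_0 ≅ Z.
rank ∂_1 = 6, rank ∂_2 = 1 ⇒ b_1 = 9 − 6 − 1 = 2; all invariant factors of ∂_2 are 1 so no torsion. So H_1 ≅ Z^2.
rank ∂_2 = 1, rank ∂_3 = 0 ⇒ b_2 = 1 − 1 − 0 = 0. So H_2 ≅ 0.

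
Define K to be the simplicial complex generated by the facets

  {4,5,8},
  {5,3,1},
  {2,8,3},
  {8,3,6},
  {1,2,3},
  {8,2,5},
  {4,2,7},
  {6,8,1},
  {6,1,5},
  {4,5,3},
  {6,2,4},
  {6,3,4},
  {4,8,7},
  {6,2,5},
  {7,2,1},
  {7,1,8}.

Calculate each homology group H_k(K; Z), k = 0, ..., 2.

Fix the vertex order 1 < 2 < 3 < 4 < 5 < 6 < 7 < 8 and write every simplex with vertices in increasing order. Then dim K = 2 and the simplices of K are:

  0-simplices (8): [1], [2], [3], [4], [5], [6], [7], [8]
  1-simplices (24): (24 of them)
  2-simplices (16): [1,2,3], [1,2,7], [1,3,5], [1,5,6], [1,6,8], [1,7,8], [2,3,8], [2,4,6], [2,4,7], [2,5,6], [2,5,8], [3,4,5], [3,4,6], [3,6,8], [4,5,8], [4,7,8]

so the chain groups are C_0 ≅ Z^8, C_1 ≅ Z^24, C_2 ≅ Z^16.

∂_1: C_1 → C_0 sends each edge [p,q] (with p < q) to q − p.
As a 8×24 matrix over Z this has rank 7, with invariant factors (1,1,1,1,1,1,1).

Boundary ∂_2: C_2 → C_1 maps a triangle to the signed sum of its edges. For instance
  ∂[1,6,8] = [6,8] − [1,8] + [1,6],
  ∂[2,5,8] = [5,8] − [2,8] + [2,5].
As a 24×16 matrix over Z this has rank 15, with invariant factors (1,1,1,1,1,1,1,1,1,1,1,1,1,1,1).

Now H_k = ker ∂_k / im ∂_{k+1}, so:

  H_0: rank C_0 − rank ∂_1 = 8 − 7 = 1, and the invariant factors of ∂_1 are all 1, so H_0 = Z.
  H_1: rank ker ∂_1 − rank ∂_2 = (24 − 7) − 15 = 2, and the invariant factors of ∂_2 are all 1, so H_1 = Z^2.
  H_2: rank ker ∂_2 − rank ∂_3 = (16 − 15) − 0 = 1, and there is no ∂_3, so H_2 = Z.

H_0 ≅ Z,  H_1 ≅ Z^2,  H_2 ≅ Z.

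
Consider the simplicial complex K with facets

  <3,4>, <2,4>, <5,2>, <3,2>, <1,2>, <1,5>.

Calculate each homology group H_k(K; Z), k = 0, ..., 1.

H_0 = Z,  H_1 = Z^2.

K has 5 vertices, 6 edges.
rank ∂_0 = 0, rank ∂_1 = 4 ⇒ b_0 = 5 − 0 − 4 = 1; all invariant factors of ∂_1 are 1 so no torsion. So H_0 = Z.
rank ∂_1 = 4, rank ∂_2 = 0 ⇒ b_1 = 6 − 4 − 0 = 2. So H_1 = Z^2.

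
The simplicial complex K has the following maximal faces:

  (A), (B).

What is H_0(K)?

H_0 ≅ Z^2.

Fix the vertex order A < B and write every simplex with vertices in increasing order. Then dim K = 0 and the simplices of K are:

  0-simplices (2): A, B

giving chain groups C_0 ≅ Z^2.

Computing H_k = (kernel of ∂_k) / (image of ∂_{k+1}):

  H_0: rank C_0 − rank ∂_1 = 2 − 0 = 2, and there is no ∂_1, so H_0 ≅ Z^2.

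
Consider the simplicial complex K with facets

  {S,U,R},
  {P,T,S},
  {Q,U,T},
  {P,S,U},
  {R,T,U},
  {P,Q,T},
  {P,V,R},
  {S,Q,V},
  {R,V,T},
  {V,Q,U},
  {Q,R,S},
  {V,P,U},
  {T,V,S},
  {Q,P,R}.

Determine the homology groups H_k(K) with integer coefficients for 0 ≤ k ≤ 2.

Take the total order P < Q < R < S < T < U < V on the vertex set. Then K (dimension 2) consists of the simplices:

  0-simplices (7): P, Q, R, S, T, U, V
  1-simplices (21): PQ, PR, PS, PT, PU, PV, QR, QS, QT, QU, QV, RS, RT, RU, RV, ST, SU, SV, TU, TV, UV
  2-simplices (14): PQR, PQT, PRV, PST, PSU, PUV, QRS, QSV, QTU, QUV, RSU, RTU, RTV, STV

Hence C_0 ≅ Z^7, C_1 ≅ Z^21, C_2 ≅ Z^14.

∂_1: C_1 → C_0 maps an edge to its endpoints' difference, ∂[p,q] = q − p. For instance
  ∂QR = R − Q.
This gives a 7×21 integer matrix of rank 6; reducing to Smith normal form yields diagonal entries (1,1,1,1,1,1).

∂_2: C_2 → C_1 acts by ∂[p,q,r] = [q,r] − [p,r] + [p,q]. For instance
  ∂PQT = QT − PT + PQ,
  ∂PUV = UV − PV + PU.
As a 21×14 matrix over Z this has rank 13, with invariant factors (1,1,1,1,1,1,1,1,1,1,1,1,1).

Reading off H_k = ker ∂_k / im ∂_{k+1}:

  H_0: rank C_0 − rank ∂_1 = 7 − 6 = 1, and the invariant factors of ∂_1 are all 1, so H_0 = Z.
  H_1: rank ker ∂_1 − rank ∂_2 = (21 − 6) − 13 = 2, and the invariant factors of ∂_2 are all 1, so H_1 = Z^2.
  H_2: rank ker ∂_2 − rank ∂_3 = (14 − 13) − 0 = 1, and there is no ∂_3, so H_2 = Z.

(K is a triangulation of the torus T^2.)

H_0 ≅ Z,  H_1 ≅ Z^2,  H_2 ≅ Z.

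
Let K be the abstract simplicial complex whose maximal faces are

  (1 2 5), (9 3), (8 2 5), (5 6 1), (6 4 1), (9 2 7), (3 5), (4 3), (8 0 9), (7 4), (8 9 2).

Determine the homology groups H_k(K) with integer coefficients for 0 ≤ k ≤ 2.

K has 10 vertices, 19 edges, 7 triangles.
rank ∂_0 = 0, rank ∂_1 = 9 ⇒ b_0 = 10 − 0 − 9 = 1; all invariant factors of ∂_1 are 1 so no torsion. So H_0 = Z.
rank ∂_1 = 9, rank ∂_2 = 7 ⇒ b_1 = 19 − 9 − 7 = 3; all invariant factors of ∂_2 are 1 so no torsion. So H_1 = Z^3.
rank ∂_2 = 7, rank ∂_3 = 0 ⇒ b_2 = 7 − 7 − 0 = 0. So H_2 = 0.

H_0 = Z,  H_1 = Z^3,  H_2 = 0.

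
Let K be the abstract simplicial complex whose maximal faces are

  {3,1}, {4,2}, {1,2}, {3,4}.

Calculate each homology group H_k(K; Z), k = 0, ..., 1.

H_0 ≅ Z,  H_1 ≅ Z.

K has 4 vertices, 4 edges.
rank ∂_0 = 0, rank ∂_1 = 3 ⇒ b_0 = 4 − 0 − 3 = 1; all invariant factors of ∂_1 are 1 so no torsion. So H_0 = Z.
rank ∂_1 = 3, rank ∂_2 = 0 ⇒ b_1 = 4 − 3 − 0 = 1. So H_1 = Z.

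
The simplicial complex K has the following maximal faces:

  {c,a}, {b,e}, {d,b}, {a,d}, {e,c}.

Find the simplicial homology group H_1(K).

Fix the vertex order a < b < c < d < e and write every simplex with vertices in increasing order. Then dim K = 1 and the simplices of K are:

  0-simplices (5): a, b, c, d, e
  1-simplices (5): ac, ad, bd, be, ce

giving chain groups C_0 ≅ Z^5, C_1 ≅ Z^5.

The boundary map ∂_1: C_1 → C_0 maps an edge to its endpoints' difference, ∂[p,q] = q − p. For instance
  ∂ac = c − a.
The 5×5 boundary matrix has rank 4 and Smith normal form diag(1,1,1,1).

Reading off H_k = ker ∂_k / im ∂_{k+1}:

  H_1: rank ker ∂_1 − rank ∂_2 = (5 − 4) − 0 = 1, and there is no ∂_2, so H_1 ≅ Z.

H_1 ≅ Z.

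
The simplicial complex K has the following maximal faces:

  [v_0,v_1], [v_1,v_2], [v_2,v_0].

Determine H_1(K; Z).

Order the vertices as v_0 < v_1 < v_2. Listing each simplex with vertices in this order, K has dimension 1 with simplices:

  0-simplices (3): [v_0], [v_1], [v_2]
  1-simplices (3): [v_0,v_1], [v_0,v_2], [v_1,v_2]

giving chain groups C_0 ≅ Z^3, C_1 ≅ Z^3.

∂_1: C_1 → C_0 sends each edge [p,q] (with p < q) to q − p.
This gives a 3×3 integer matrix of rank 2; reducing to Smith normal form yields diagonal entries (1,1).

Computing H_k = (kernel of ∂_k) / (image of ∂_{k+1}):

  H_1: rank ker ∂_1 − rank ∂_2 = (3 − 2) − 0 = 1, and there is no ∂_2, so H_1 ≅ Z.

H_1 ≅ Z.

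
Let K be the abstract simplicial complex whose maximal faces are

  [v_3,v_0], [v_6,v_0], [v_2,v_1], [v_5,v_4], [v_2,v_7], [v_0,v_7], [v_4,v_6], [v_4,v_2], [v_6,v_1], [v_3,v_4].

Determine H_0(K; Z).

We work with the vertex ordering v_0 < v_1 < v_2 < v_3 < v_4 < v_5 < v_6 < v_7. The simplices of K, each written with vertices in increasing order, are:

  0-simplices (8): [v_0], [v_1], [v_2], [v_3], [v_4], [v_5], [v_6], [v_7]
  1-simplices (10): [v_0,v_3], [v_0,v_6], [v_0,v_7], [v_1,v_2], [v_1,v_6], [v_2,v_4], [v_2,v_7], [v_3,v_4], [v_4,v_5], [v_4,v_6]

giving chain groups C_0 ≅ Z^8, C_1 ≅ Z^10.

The boundary map ∂_1: C_1 → C_0 maps an edge to its endpoints' difference, ∂[p,q] = q − p.
This gives a 8×10 integer matrix of rank 7; reducing to Smith normal form yields diagonal entries (1,1,1,1,1,1,1).

Computing H_k = (kernel of ∂_k) / (image of ∂_{k+1}):

  H_0: rank C_0 − rank ∂_1 = 8 − 7 = 1, and the invariant factors of ∂_1 are all 1, so H_0 ≅ Z.

H_0 ≅ Z.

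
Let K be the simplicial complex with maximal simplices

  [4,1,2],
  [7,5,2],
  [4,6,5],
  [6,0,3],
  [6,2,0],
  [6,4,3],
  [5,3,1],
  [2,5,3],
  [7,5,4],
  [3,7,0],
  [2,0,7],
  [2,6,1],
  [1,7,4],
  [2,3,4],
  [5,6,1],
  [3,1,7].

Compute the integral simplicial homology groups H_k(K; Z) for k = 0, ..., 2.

Order the vertices as 0 < 1 < 2 < 3 < 4 < 5 < 6 < 7. Listing each simplex with vertices in this order, K has dimension 2 with simplices:

  0-simplices (8): [0], [1], [2], [3], [4], [5], [6], [7]
  1-simplices (24): (24 of them)
  2-simplices (16): [0,2,6], [0,2,7], [0,3,6], [0,3,7], [1,2,4], [1,2,6], [1,3,5], [1,3,7], [1,4,7], [1,5,6], [2,3,4], [2,3,5], [2,5,7], [3,4,6], [4,5,6], [4,5,7]

giving chain groups C_0 ≅ Z^8, C_1 ≅ Z^24, C_2 ≅ Z^16.

The boundary map ∂_1: C_1 → C_0 is given by ∂[p,q] = [q] − [p]. For instance
  ∂[3,4] = [4] − [3].
The resulting 8×24 matrix has rank 7, and its Smith normal form has invariant factors (1,1,1,1,1,1,1).

The boundary map ∂_2: C_2 → C_1 maps a triangle to the signed sum of its edges. For instance
  ∂[4,5,7] = [5,7] − [4,7] + [4,5],
  ∂[1,5,6] = [5,6] − [1,6] + [1,5].
The 24×16 boundary matrix has rank 15 and Smith normal form diag(1,1,1,1,1,1,1,1,1,1,1,1,1,1,1).

From H_k ≅ ker(∂_k) / im(∂_{k+1}) we obtain:

  H_0: rank C_0 − rank ∂_1 = 8 − 7 = 1, and the invariant factors of ∂_1 are all 1, so H_0 ≅ Z.
  H_1: rank ker ∂_1 − rank ∂_2 = (24 − 7) − 15 = 2, and the invariant factors of ∂_2 are all 1, so H_1 ≅ Z^2.
  H_2: rank ker ∂_2 − rank ∂_3 = (16 − 15) − 0 = 1, and there is no ∂_3, so H_2 ≅ Z.

As a check, the Euler characteristic is 8 − 24 + 16 = 0, which agrees with 1 − 2 + 1 = 0.

H_0 ≅ Z,  H_1 ≅ Z^2,  H_2 ≅ Z.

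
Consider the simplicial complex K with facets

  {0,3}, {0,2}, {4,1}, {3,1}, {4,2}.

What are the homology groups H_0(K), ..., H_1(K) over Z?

H_0 ≅ Z,  H_1 ≅ Z.

K has 5 vertices, 5 edges.
rank ∂_0 = 0, rank ∂_1 = 4 ⇒ b_0 = 5 − 0 − 4 = 1; all invariant factors of ∂_1 are 1 so no torsion. So H_0 = Z.
rank ∂_1 = 4, rank ∂_2 = 0 ⇒ b_1 = 5 − 4 − 0 = 1. So H_1 = Z.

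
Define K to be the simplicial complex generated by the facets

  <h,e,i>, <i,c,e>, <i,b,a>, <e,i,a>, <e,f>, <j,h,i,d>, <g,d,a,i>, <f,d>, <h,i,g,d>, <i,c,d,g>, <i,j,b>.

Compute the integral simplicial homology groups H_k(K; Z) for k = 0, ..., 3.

H_0 = Z,  H_1 = Z,  H_2 = 0,  H_3 = 0.

Take the total order a < b < c < d < e < f < g < h < i < j on the vertex set. Then K (dimension 3) consists of the simplices:

  0-simplices (10): a, b, c, d, e, f, g, h, i, j
  1-simplices (24): ab, ad, ae, ag, ai, bi, bj, cd, ce, cg, ci, df, dg, dh, di, dj, ef, eh, ei, gh, gi, hi, hj, ij
  2-simplices (18): abi, adg, adi, aei, agi, bij, cdg, cdi, cei, cgi, dgh, dgi, dhi, dhj, dij, ehi, ghi, hij
  3-simplices (4): adgi, cdgi, dghi, dhij

giving chain groups C_0 ≅ Z^10, C_1 ≅ Z^24, C_2 ≅ Z^18, C_3 ≅ Z^4.

The boundary map ∂_1: C_1 → C_0 maps an edge to its endpoints' difference, ∂[p,q] = q − p. For instance
  ∂cd = d − c.
The resulting 10×24 matrix has rank 9, and its Smith normal form has invariant factors (1,1,1,1,1,1,1,1,1).

The boundary map ∂_2: C_2 → C_1 maps a triangle to the signed sum of its edges. For instance
  ∂dhj = hj − dj + dh,
  ∂cdi = di − ci + cd.
The resulting 24×18 matrix has rank 14, and its Smith normal form has invariant factors (1,1,1,1,1,1,1,1,1,1,1,1,1,1).

∂_3: C_3 → C_2 sends each 3-simplex σ to the alternating sum Σ_i (−1)^i (σ with its i-th vertex removed). For instance
  ∂adgi = dgi − agi + adi − adg,
  ∂dghi = ghi − dhi + dgi − dgh.
This gives a 18×4 integer matrix of rank 4; reducing to Smith normal form yields diagonal entries (1,1,1,1).

Computing H_k = (kernel of ∂_k) / (image of ∂_{k+1}):

  H_0: rank C_0 − rank ∂_1 = 10 − 9 = 1, and the invariant factors of ∂_1 are all 1, so H_0 = Z.
  H_1: rank ker ∂_1 − rank ∂_2 = (24 − 9) − 14 = 1, and the invariant factors of ∂_2 are all 1, so H_1 = Z.
  H_2: rank ker ∂_2 − rank ∂_3 = (18 − 14) − 4 = 0, and the invariant factors of ∂_3 are all 1, so H_2 = 0.
  H_3: rank ker ∂_3 − rank ∂_4 = (4 − 4) − 0 = 0, and there is no ∂_4, so H_3 = 0.

As a check, the Euler characteristic is 10 − 24 + 18 − 4 = 0, which agrees with 1 − 1 + 0 − 0 = 0.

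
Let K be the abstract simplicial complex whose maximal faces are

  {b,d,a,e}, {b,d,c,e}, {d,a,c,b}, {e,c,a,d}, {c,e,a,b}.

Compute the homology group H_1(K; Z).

H_1 = 0.

Order the vertices as a < b < c < d < e. Listing each simplex with vertices in this order, K has dimension 3 with simplices:

  0-simplices (5): a, b, c, d, e
  1-simplices (10): ab, ac, ad, ae, bc, bd, be, cd, ce, de
  2-simplices (10): abc, abd, abe, acd, ace, ade, bcd, bce, bde, cde
  3-simplices (5): abcd, abce, abde, acde, bcde

Hence C_0 ≅ Z^5, C_1 ≅ Z^10, C_2 ≅ Z^10, C_3 ≅ Z^5.

The boundary map ∂_1: C_1 → C_0 maps an edge to its endpoints' difference, ∂[p,q] = q − p. For instance
  ∂ab = b − a.
The 5×10 boundary matrix has rank 4 and Smith normal form diag(1,1,1,1).

The boundary map ∂_2: C_2 → C_1 sends each 2-simplex [p,q,r] to [q,r] − [p,r] + [p,q]. For instance
  ∂abd = bd − ad + ab,
  ∂abe = be − ae + ab.
This gives a 10×10 integer matrix of rank 6; reducing to Smith normal form yields diagonal entries (1,1,1,1,1,1).

Boundary ∂_3: C_3 → C_2 sends each 3-simplex σ to the alternating sum Σ_i (−1)^i (σ with its i-th vertex removed). For instance
  ∂bcde = cde − bde + bce − bcd,
  ∂abde = bde − ade + abe − abd.
The resulting 10×5 matrix has rank 4, and its Smith normal form has invariant factors (1,1,1,1).

From H_k ≅ ker(∂_k) / im(∂_{k+1}) we obtain:

  H_1: rank ker ∂_1 − rank ∂_2 = (10 − 4) − 6 = 0, and the invariant factors of ∂_2 are all 1, so H_1 = 0.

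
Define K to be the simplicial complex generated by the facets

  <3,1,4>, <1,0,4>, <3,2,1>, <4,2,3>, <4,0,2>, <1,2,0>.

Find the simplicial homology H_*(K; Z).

H_0 = Z,  H_1 = 0,  H_2 = Z.

K has 5 vertices, 9 edges, 6 triangles.
rank ∂_0 = 0, rank ∂_1 = 4 ⇒ b_0 = 5 − 0 − 4 = 1; all invariant factors of ∂_1 are 1 so no torsion. So H_0 = Z.
rank ∂_1 = 4, rank ∂_2 = 5 ⇒ b_1 = 9 − 4 − 5 = 0; all invariant factors of ∂_2 are 1 so no torsion. So H_1 = 0.
rank ∂_2 = 5, rank ∂_3 = 0 ⇒ b_2 = 6 − 5 − 0 = 1. So H_2 = Z.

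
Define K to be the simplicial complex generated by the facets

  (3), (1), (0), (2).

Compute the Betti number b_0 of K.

b_0 = 4.

Fix the vertex order 0 < 1 < 2 < 3 and write every simplex with vertices in increasing order. Then dim K = 0 and the simplices of K are:

  0-simplices (4): [0], [1], [2], [3]

giving chain groups C_0 ≅ Z^4.

Computing H_k = (kernel of ∂_k) / (image of ∂_{k+1}):

  H_0: rank C_0 − rank ∂_1 = 4 − 0 = 4, and there is no ∂_1, so H_0 ≅ Z^4.

Hence the Betti numbers are b_0 = 4.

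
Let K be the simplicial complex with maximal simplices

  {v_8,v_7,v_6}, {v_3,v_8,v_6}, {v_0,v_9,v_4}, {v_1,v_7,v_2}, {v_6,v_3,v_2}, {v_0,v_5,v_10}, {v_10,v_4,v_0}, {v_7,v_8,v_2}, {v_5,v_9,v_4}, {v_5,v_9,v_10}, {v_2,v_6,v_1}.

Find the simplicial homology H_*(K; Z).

We work with the vertex ordering v_0 < v_1 < v_2 < v_3 < v_4 < v_5 < v_6 < v_7 < v_8 < v_9 < v_10. The simplices of K, each written with vertices in increasing order, are:

  0-simplices (11): [v_0], [v_1], [v_2], [v_3], [v_4], [v_5], [v_6], [v_7], [v_8], [v_9], [v_10]
  1-simplices (22): (22 of them)
  2-simplices (11): (11 of them)

giving chain groups C_0 ≅ Z^11, C_1 ≅ Z^22, C_2 ≅ Z^11.

∂_1: C_1 → C_0 sends each edge [p,q] (with p < q) to q − p. For instance
  ∂[v_9,v_10] = [v_10] − [v_9].
This gives a 11×22 integer matrix of rank 9; reducing to Smith normal form yields diagonal entries (1,1,1,1,1,1,1,1,1).

∂_2: C_2 → C_1 acts by ∂[p,q,r] = [q,r] − [p,r] + [p,q]. For instance
  ∂[v_0,v_4,v_9] = [v_4,v_9] − [v_0,v_9] + [v_0,v_4],
  ∂[v_2,v_7,v_8] = [v_7,v_8] − [v_2,v_8] + [v_2,v_7].
The resulting 22×11 matrix has rank 11, and its Smith normal form has invariant factors (1,1,1,1,1,1,1,1,1,1,1).

Computing H_k = (kernel of ∂_k) / (image of ∂_{k+1}):

  H_0: rank C_0 − rank ∂_1 = 11 − 9 = 2, and the invariant factors of ∂_1 are all 1, so H_0 ≅ Z^2.
  H_1: rank ker ∂_1 − rank ∂_2 = (22 − 9) − 11 = 2, and the invariant factors of ∂_2 are all 1, so H_1 ≅ Z^2.
  H_2: rank ker ∂_2 − rank ∂_3 = (11 − 11) − 0 = 0, and there is no ∂_3, so H_2 ≅ 0.

As a check, the Euler characteristic is 11 − 22 + 11 = 0, which agrees with 2 − 2 + 0 = 0.

H_0 ≅ Z^2,  H_1 ≅ Z^2,  H_2 = 0.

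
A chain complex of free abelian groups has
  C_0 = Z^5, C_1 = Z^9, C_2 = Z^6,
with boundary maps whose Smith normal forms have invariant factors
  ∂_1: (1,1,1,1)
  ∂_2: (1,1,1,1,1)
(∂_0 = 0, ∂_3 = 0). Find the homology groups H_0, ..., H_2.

H_0 ≅ Z,  H_1 = 0,  H_2 ≅ Z.

H_0: b_0 = 5 − 0 − 4 = 1; torsion from ∂_1 factors > 1: none. So H_0 ≅ Z.
H_1: b_1 = 9 − 4 − 5 = 0; torsion from ∂_2 factors > 1: none. So H_1 ≅ 0.
H_2: b_2 = 6 − 5 − 0 = 1; torsion from ∂_3 factors > 1: none. So H_2 ≅ Z.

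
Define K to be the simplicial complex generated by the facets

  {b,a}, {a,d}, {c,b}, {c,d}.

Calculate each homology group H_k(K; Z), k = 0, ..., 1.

We work with the vertex ordering a < b < c < d. The simplices of K, each written with vertices in increasing order, are:

  0-simplices (4): a, b, c, d
  1-simplices (4): ab, ad, bc, cd

Hence C_0 ≅ Z^4, C_1 ≅ Z^4.

Boundary ∂_1: C_1 → C_0 is given by ∂[p,q] = [q] − [p]. For instance
  ∂cd = d − c.
As a 4×4 matrix over Z this has rank 3, with invariant factors (1,1,1).

From H_k ≅ ker(∂_k) / im(∂_{k+1}) we obtain:

  H_0: rank C_0 − rank ∂_1 = 4 − 3 = 1, and the invariant factors of ∂_1 are all 1, so H_0 ≅ Z.
  H_1: rank ker ∂_1 − rank ∂_2 = (4 − 3) − 0 = 1, and there is no ∂_2, so H_1 ≅ Z.

H_0 ≅ Z,  H_1 ≅ Z.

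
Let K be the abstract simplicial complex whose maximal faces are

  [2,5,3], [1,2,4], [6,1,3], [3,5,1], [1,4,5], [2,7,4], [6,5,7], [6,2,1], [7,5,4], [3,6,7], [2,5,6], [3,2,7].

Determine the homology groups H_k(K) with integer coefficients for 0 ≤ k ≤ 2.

K has 7 vertices, 18 edges, 12 triangles.
rank ∂_0 = 0, rank ∂_1 = 6 ⇒ b_0 = 7 − 0 − 6 = 1; all invariant factors of ∂_1 are 1 so no torsion. So H_0 ≅ Z.
rank ∂_1 = 6, rank ∂_2 = 12 ⇒ b_1 = 18 − 6 − 12 = 0; ∂_2 has invariant factor(s) [2] giving torsion. So H_1 ≅ Z/2Z.
rank ∂_2 = 12, rank ∂_3 = 0 ⇒ b_2 = 12 − 12 − 0 = 0. So H_2 ≅ 0.

H_0 = Z,  H_1 = Z/2Z,  H_2 = 0.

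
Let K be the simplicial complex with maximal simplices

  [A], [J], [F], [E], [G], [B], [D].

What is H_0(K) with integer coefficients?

Take the total order A < B < D < E < F < G < J on the vertex set. Then K (dimension 0) consists of the simplices:

  0-simplices (7): A, B, D, E, F, G, J

giving chain groups C_0 ≅ Z^7.

Reading off H_k = ker ∂_k / im ∂_{k+1}:

  H_0: rank C_0 − rank ∂_1 = 7 − 0 = 7, and there is no ∂_1, so H_0 ≅ Z^7.

H_0 = Z^7.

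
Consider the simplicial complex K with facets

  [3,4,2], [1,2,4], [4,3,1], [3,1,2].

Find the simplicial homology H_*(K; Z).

H_0 = Z,  H_1 = 0,  H_2 = Z.

Order the vertices as 1 < 2 < 3 < 4. Listing each simplex with vertices in this order, K has dimension 2 with simplices:

  0-simplices (4): [1], [2], [3], [4]
  1-simplices (6): [1,2], [1,3], [1,4], [2,3], [2,4], [3,4]
  2-simplices (4): [1,2,3], [1,2,4], [1,3,4], [2,3,4]

Hence C_0 ≅ Z^4, C_1 ≅ Z^6, C_2 ≅ Z^4.

The boundary map ∂_1: C_1 → C_0 maps an edge to its endpoints' difference, ∂[p,q] = q − p. For instance
  ∂[3,4] = [4] − [3].
As a 4×6 matrix over Z this has rank 3, with invariant factors (1,1,1).

∂_2: C_2 → C_1 sends each 2-simplex [p,q,r] to [q,r] − [p,r] + [p,q]. For instance
  ∂[1,2,4] = [2,4] − [1,4] + [1,2],
  ∂[1,2,3] = [2,3] − [1,3] + [1,2].
The resulting 6×4 matrix has rank 3, and its Smith normal form has invariant factors (1,1,1).

Reading off H_k = ker ∂_k / im ∂_{k+1}:

  H_0: rank C_0 − rank ∂_1 = 4 − 3 = 1, and the invariant factors of ∂_1 are all 1, so H_0 = Z.
  H_1: rank ker ∂_1 − rank ∂_2 = (6 − 3) − 3 = 0, and the invariant factors of ∂_2 are all 1, so H_1 = 0.
  H_2: rank ker ∂_2 − rank ∂_3 = (4 − 3) − 0 = 1, and there is no ∂_3, so H_2 = Z.

(K is a triangulation of the 2-sphere S^2.)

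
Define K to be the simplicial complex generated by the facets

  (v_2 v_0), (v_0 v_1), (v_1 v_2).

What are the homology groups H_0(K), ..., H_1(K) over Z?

H_0 = Z,  H_1 = Z.

Order the vertices as v_0 < v_1 < v_2. Listing each simplex with vertices in this order, K has dimension 1 with simplices:

  0-simplices (3): [v_0], [v_1], [v_2]
  1-simplices (3): [v_0,v_1], [v_0,v_2], [v_1,v_2]

Hence C_0 ≅ Z^3, C_1 ≅ Z^3.

The boundary map ∂_1: C_1 → C_0 maps an edge to its endpoints' difference, ∂[p,q] = q − p. For instance
  ∂[v_0,v_1] = [v_1] − [v_0].
This gives a 3×3 integer matrix of rank 2; reducing to Smith normal form yields diagonal entries (1,1).

From H_k ≅ ker(∂_k) / im(∂_{k+1}) we obtain:

  H_0: rank C_0 − rank ∂_1 = 3 − 2 = 1, and the invariant factors of ∂_1 are all 1, so H_0 = Z.
  H_1: rank ker ∂_1 − rank ∂_2 = (3 − 2) − 0 = 1, and there is no ∂_2, so H_1 = Z.

As a check, the Euler characteristic is 3 − 3 = 0, which agrees with 1 − 1 = 0.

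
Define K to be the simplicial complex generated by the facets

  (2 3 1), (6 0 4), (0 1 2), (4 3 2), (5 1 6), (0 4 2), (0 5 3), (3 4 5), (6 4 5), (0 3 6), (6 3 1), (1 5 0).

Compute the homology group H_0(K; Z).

H_0 = Z.

K has 7 vertices, 18 edges, 12 triangles.
rank ∂_0 = 0, rank ∂_1 = 6 ⇒ b_0 = 7 − 0 − 6 = 1; all invariant factors of ∂_1 are 1 so no torsion. So H_0 ≅ Z.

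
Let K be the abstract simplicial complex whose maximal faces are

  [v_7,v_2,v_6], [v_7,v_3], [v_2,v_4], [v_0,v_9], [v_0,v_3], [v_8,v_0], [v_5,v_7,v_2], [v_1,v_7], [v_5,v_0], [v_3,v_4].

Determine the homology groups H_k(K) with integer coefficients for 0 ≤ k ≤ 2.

H_0 ≅ Z,  H_1 ≅ Z^2,  H_2 = 0.

Take the total order v_0 < v_1 < v_2 < v_3 < v_4 < v_5 < v_6 < v_7 < v_8 < v_9 on the vertex set. Then K (dimension 2) consists of the simplices:

  0-simplices (10): [v_0], [v_1], [v_2], [v_3], [v_4], [v_5], [v_6], [v_7], [v_8], [v_9]
  1-simplices (13): [v_0,v_3], [v_0,v_5], [v_0,v_8], [v_0,v_9], [v_1,v_7], [v_2,v_4], [v_2,v_5], [v_2,v_6], [v_2,v_7], [v_3,v_4], [v_3,v_7], [v_5,v_7], [v_6,v_7]
  2-simplices (2): [v_2,v_5,v_7], [v_2,v_6,v_7]

giving chain groups C_0 ≅ Z^10, C_1 ≅ Z^13, C_2 ≅ Z^2.

∂_1: C_1 → C_0 sends each edge [p,q] (with p < q) to q − p. For instance
  ∂[v_2,v_6] = [v_6] − [v_2].
The 10×13 boundary matrix has rank 9 and Smith normal form diag(1,1,1,1,1,1,1,1,1).

∂_2: C_2 → C_1 sends each 2-simplex [p,q,r] to [q,r] − [p,r] + [p,q]. For instance
  ∂[v_2,v_6,v_7] = [v_6,v_7] − [v_2,v_7] + [v_2,v_6],
  ∂[v_2,v_5,v_7] = [v_5,v_7] − [v_2,v_7] + [v_2,v_5].
This gives a 13×2 integer matrix of rank 2; reducing to Smith normal form yields diagonal entries (1,1).

From H_k ≅ ker(∂_k) / im(∂_{k+1}) we obtain:

  H_0: rank C_0 − rank ∂_1 = 10 − 9 = 1, and the invariant factors of ∂_1 are all 1, so H_0 = Z.
  H_1: rank ker ∂_1 − rank ∂_2 = (13 − 9) − 2 = 2, and the invariant factors of ∂_2 are all 1, so H_1 = Z^2.
  H_2: rank ker ∂_2 − rank ∂_3 = (2 − 2) − 0 = 0, and there is no ∂_3, so H_2 = 0.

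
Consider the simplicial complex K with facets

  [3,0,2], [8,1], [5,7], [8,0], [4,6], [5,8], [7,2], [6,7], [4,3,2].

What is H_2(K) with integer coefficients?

H_2 ≅ 0.

Fix the vertex order 0 < 1 < 2 < 3 < 4 < 5 < 6 < 7 < 8 and write every simplex with vertices in increasing order. Then dim K = 2 and the simplices of K are:

  0-simplices (9): [0], [1], [2], [3], [4], [5], [6], [7], [8]
  1-simplices (12): [0,2], [0,3], [0,8], [1,8], [2,3], [2,4], [2,7], [3,4], [4,6], [5,7], [5,8], [6,7]
  2-simplices (2): [0,2,3], [2,3,4]

so the chain groups are C_0 ≅ Z^9, C_1 ≅ Z^12, C_2 ≅ Z^2.

Boundary ∂_1: C_1 → C_0 sends each edge [p,q] (with p < q) to q − p.
This gives a 9×12 integer matrix of rank 8; reducing to Smith normal form yields diagonal entries (1,1,1,1,1,1,1,1).

∂_2: C_2 → C_1 maps a triangle to the signed sum of its edges. For instance
  ∂[0,2,3] = [2,3] − [0,3] + [0,2],
  ∂[2,3,4] = [3,4] − [2,4] + [2,3].
The 12×2 boundary matrix has rank 2 and Smith normal form diag(1,1).

Now H_k = ker ∂_k / im ∂_{k+1}, so:

  H_2: rank ker ∂_2 − rank ∂_3 = (2 − 2) − 0 = 0, and there is no ∂_3, so H_2 ≅ 0.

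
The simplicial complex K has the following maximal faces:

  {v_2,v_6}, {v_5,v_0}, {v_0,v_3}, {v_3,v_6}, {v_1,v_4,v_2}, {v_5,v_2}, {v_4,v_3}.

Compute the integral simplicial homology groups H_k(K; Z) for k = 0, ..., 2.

H_0 = Z,  H_1 = Z^2,  H_2 = 0.

Fix the vertex order v_0 < v_1 < v_2 < v_3 < v_4 < v_5 < v_6 and write every simplex with vertices in increasing order. Then dim K = 2 and the simplices of K are:

  0-simplices (7): [v_0], [v_1], [v_2], [v_3], [v_4], [v_5], [v_6]
  1-simplices (9): [v_0,v_3], [v_0,v_5], [v_1,v_2], [v_1,v_4], [v_2,v_4], [v_2,v_5], [v_2,v_6], [v_3,v_4], [v_3,v_6]
  2-simplices (1): [v_1,v_2,v_4]

so the chain groups are C_0 ≅ Z^7, C_1 ≅ Z^9, C_2 ≅ Z^1.

Boundary ∂_1: C_1 → C_0 maps an edge to its endpoints' difference, ∂[p,q] = q − p. For instance
  ∂[v_2,v_5] = [v_5] − [v_2].
The 7×9 boundary matrix has rank 6 and Smith normal form diag(1,1,1,1,1,1).

∂_2: C_2 → C_1 maps a triangle to the signed sum of its edges. For instance
  ∂[v_1,v_2,v_4] = [v_2,v_4] − [v_1,v_4] + [v_1,v_2].
The resulting 9×1 matrix has rank 1, and its Smith normal form has invariant factors (1).

Now H_k = ker ∂_k / im ∂_{k+1}, so:

  H_0: rank C_0 − rank ∂_1 = 7 − 6 = 1, and the invariant factors of ∂_1 are all 1, so H_0 = Z.
  H_1: rank ker ∂_1 − rank ∂_2 = (9 − 6) − 1 = 2, and the invariant factors of ∂_2 are all 1, so H_1 = Z^2.
  H_2: rank ker ∂_2 − rank ∂_3 = (1 − 1) − 0 = 0, and there is no ∂_3, so H_2 = 0.

As a check, the Euler characteristic is 7 − 9 + 1 = -1, which agrees with 1 − 2 + 0 = -1.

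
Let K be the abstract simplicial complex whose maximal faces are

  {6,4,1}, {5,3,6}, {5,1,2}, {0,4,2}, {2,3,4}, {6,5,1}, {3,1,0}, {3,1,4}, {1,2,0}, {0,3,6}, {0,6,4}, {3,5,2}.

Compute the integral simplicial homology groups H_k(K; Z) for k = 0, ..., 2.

H_0 ≅ Z,  H_1 ≅ Z/2,  H_2 = 0.

Take the total order 0 < 1 < 2 < 3 < 4 < 5 < 6 on the vertex set. Then K (dimension 2) consists of the simplices:

  0-simplices (7): [0], [1], [2], [3], [4], [5], [6]
  1-simplices (18): [0,1], [0,2], [0,3], [0,4], [0,6], [1,2], [1,3], [1,4], [1,5], [1,6], [2,3], [2,4], [2,5], [3,4], [3,5], [3,6], [4,6], [5,6]
  2-simplices (12): [0,1,2], [0,1,3], [0,2,4], [0,3,6], [0,4,6], [1,2,5], [1,3,4], [1,4,6], [1,5,6], [2,3,4], [2,3,5], [3,5,6]

giving chain groups C_0 ≅ Z^7, C_1 ≅ Z^18, C_2 ≅ Z^12.

The boundary map ∂_1: C_1 → C_0 maps an edge to its endpoints' difference, ∂[p,q] = q − p. For instance
  ∂[2,4] = [4] − [2].
As a 7×18 matrix over Z this has rank 6, with invariant factors (1,1,1,1,1,1).

∂_2: C_2 → C_1 sends each 2-simplex [p,q,r] to [q,r] − [p,r] + [p,q]. For instance
  ∂[1,5,6] = [5,6] − [1,6] + [1,5],
  ∂[3,5,6] = [5,6] − [3,6] + [3,5].
This gives a 18×12 integer matrix of rank 12; reducing to Smith normal form yields diagonal entries (1,1,1,1,1,1,1,1,1,1,1,2).

From H_k ≅ ker(∂_k) / im(∂_{k+1}) we obtain:

  H_0: rank C_0 − rank ∂_1 = 7 − 6 = 1, and the invariant factors of ∂_1 are all 1, so H_0 = Z.
  H_1: rank ker ∂_1 − rank ∂_2 = (18 − 6) − 12 = 0, and ∂_2 has invariant factor 2 > 1, so H_1 = Z/2.
  H_2: rank ker ∂_2 − rank ∂_3 = (12 − 12) − 0 = 0, and there is no ∂_3, so H_2 = 0.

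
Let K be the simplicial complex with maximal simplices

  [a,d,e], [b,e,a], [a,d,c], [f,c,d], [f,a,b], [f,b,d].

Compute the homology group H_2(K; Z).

H_2 ≅ 0.

We work with the vertex ordering a < b < c < d < e < f. The simplices of K, each written with vertices in increasing order, are:

  0-simplices (6): a, b, c, d, e, f
  1-simplices (12): ab, ac, ad, ae, af, bd, be, bf, cd, cf, de, df
  2-simplices (6): abe, abf, acd, ade, bdf, cdf

giving chain groups C_0 ≅ Z^6, C_1 ≅ Z^12, C_2 ≅ Z^6.

The boundary map ∂_1: C_1 → C_0 maps an edge to its endpoints' difference, ∂[p,q] = q − p. For instance
  ∂de = e − d.
This gives a 6×12 integer matrix of rank 5; reducing to Smith normal form yields diagonal entries (1,1,1,1,1).

∂_2: C_2 → C_1 acts by ∂[p,q,r] = [q,r] − [p,r] + [p,q]. For instance
  ∂abf = bf − af + ab,
  ∂abe = be − ae + ab.
The 12×6 boundary matrix has rank 6 and Smith normal form diag(1,1,1,1,1,1).

Reading off H_k = ker ∂_k / im ∂_{k+1}:

  H_2: rank ker ∂_2 − rank ∂_3 = (6 − 6) − 0 = 0, and there is no ∂_3, so H_2 ≅ 0.

(K is a triangulation of the cylinder S^1 x I.)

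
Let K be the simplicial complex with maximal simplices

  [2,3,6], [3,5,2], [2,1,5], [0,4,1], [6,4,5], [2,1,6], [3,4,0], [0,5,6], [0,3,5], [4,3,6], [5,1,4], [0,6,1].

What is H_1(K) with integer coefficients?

H_1 = Z/2Z.

We work with the vertex ordering 0 < 1 < 2 < 3 < 4 < 5 < 6. The simplices of K, each written with vertices in increasing order, are:

  0-simplices (7): [0], [1], [2], [3], [4], [5], [6]
  1-simplices (18): [0,1], [0,3], [0,4], [0,5], [0,6], [1,2], [1,4], [1,5], [1,6], [2,3], [2,5], [2,6], [3,4], [3,5], [3,6], [4,5], [4,6], [5,6]
  2-simplices (12): [0,1,4], [0,1,6], [0,3,4], [0,3,5], [0,5,6], [1,2,5], [1,2,6], [1,4,5], [2,3,5], [2,3,6], [3,4,6], [4,5,6]

Hence C_0 ≅ Z^7, C_1 ≅ Z^18, C_2 ≅ Z^12.

The boundary map ∂_1: C_1 → C_0 maps an edge to its endpoints' difference, ∂[p,q] = q − p. For instance
  ∂[2,6] = [6] − [2].
As a 7×18 matrix over Z this has rank 6, with invariant factors (1,1,1,1,1,1).

∂_2: C_2 → C_1 acts by ∂[p,q,r] = [q,r] − [p,r] + [p,q]. For instance
  ∂[2,3,6] = [3,6] − [2,6] + [2,3],
  ∂[0,3,5] = [3,5] − [0,5] + [0,3].
This gives a 18×12 integer matrix of rank 12; reducing to Smith normal form yields diagonal entries (1,1,1,1,1,1,1,1,1,1,1,2).

Computing H_k = (kernel of ∂_k) / (image of ∂_{k+1}):

  H_1: rank ker ∂_1 − rank ∂_2 = (18 − 6) − 12 = 0, and ∂_2 has invariant factor 2 > 1, so H_1 = Z/2Z.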